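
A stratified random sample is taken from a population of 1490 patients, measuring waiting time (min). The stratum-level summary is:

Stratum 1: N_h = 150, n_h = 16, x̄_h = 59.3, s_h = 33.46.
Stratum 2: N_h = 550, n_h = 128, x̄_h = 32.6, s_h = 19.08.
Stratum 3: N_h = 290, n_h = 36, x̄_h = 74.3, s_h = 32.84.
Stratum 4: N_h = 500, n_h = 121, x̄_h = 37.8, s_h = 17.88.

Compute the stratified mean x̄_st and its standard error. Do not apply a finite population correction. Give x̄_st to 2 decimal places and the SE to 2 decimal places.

x̄_st ≈ 45.15, SE ≈ 1.59

x̄_st = Σ W_h x̄_h = (150·59.3 + 550·32.6 + 290·74.3 + 500·37.8)/1490 = 45.14899
V̂(x̄_st) = Σ W_h² s_h²/n_h, with W_h = N_h/N and N = 1490:
  stratum 1: (150/1490)²·33.46²/16 = 0.709156
  stratum 2: (550/1490)²·19.08²/128 = 0.387525
  stratum 3: (290/1490)²·32.84²/36 = 1.13482
  stratum 4: (500/1490)²·17.88²/121 = 0.297521
V̂(x̄_st) = 2.52902
SE(x̄_st) = √2.52902 = 1.59029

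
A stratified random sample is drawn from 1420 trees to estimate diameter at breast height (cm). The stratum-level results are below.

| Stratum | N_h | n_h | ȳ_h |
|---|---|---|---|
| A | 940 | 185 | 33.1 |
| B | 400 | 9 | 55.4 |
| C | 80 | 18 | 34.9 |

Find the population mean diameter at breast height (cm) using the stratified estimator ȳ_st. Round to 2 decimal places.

ȳ_st ≈ 39.48

N = Σ N_h = 1420. Stratum weights W_h = N_h/N.
ȳ_st = (940·33.1 + 400·55.4 + 80·34.9) / 1420 = 39.4831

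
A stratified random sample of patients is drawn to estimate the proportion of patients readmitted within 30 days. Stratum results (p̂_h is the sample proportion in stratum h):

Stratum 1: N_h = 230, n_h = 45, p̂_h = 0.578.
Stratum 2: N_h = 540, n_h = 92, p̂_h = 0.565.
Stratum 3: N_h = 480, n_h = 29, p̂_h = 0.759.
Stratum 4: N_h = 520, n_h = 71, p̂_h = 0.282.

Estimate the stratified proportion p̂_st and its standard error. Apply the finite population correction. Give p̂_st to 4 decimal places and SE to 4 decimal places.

N = 1770; stratum weights W_h = N_h/N.
p̂_st = Σ W_h p̂_h = (230·0.578 + 540·0.565 + 480·0.759 + 520·0.282)/1770 = 0.53616
V̂(p̂_st) = Σ W_h² (1 − n_h/N_h) p̂_h(1−p̂_h)/(n_h−1):
  stratum 1: (230/1770)²·(1 − 45/230)·0.578·0.422/44 = 7.52906e-05
  stratum 2: (540/1770)²·(1 − 92/540)·0.565·0.435/91 = 0.000208555
  stratum 3: (480/1770)²·(1 − 29/480)·0.759·0.241/28 = 0.000451411
  stratum 4: (520/1770)²·(1 − 71/520)·0.282·0.718/70 = 0.000215565
V̂(p̂_st) = 0.000950822; SE = √V̂ = 0.0308354

p̂_st ≈ 0.5362, SE ≈ 0.0308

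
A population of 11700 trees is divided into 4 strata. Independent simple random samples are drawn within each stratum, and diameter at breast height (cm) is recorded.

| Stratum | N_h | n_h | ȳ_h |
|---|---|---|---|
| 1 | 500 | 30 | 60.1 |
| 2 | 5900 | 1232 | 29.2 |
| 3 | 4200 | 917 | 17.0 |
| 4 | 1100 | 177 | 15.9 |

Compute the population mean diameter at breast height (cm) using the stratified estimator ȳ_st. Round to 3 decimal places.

N = Σ N_h = 11700. Stratum weights W_h = N_h/N.
ȳ_st = (500·60.1 + 5900·29.2 + 4200·17.0 + 1100·15.9) / 11700 = 24.89060

ȳ_st ≈ 24.891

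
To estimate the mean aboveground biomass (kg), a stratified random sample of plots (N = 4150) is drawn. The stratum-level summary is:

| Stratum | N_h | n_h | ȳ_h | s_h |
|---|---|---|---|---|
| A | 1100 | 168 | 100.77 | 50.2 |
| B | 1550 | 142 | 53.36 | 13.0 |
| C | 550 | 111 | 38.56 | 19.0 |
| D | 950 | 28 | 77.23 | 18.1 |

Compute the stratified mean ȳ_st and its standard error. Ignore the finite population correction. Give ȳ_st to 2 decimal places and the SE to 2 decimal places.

ȳ_st = Σ W_h ȳ_h = (1100·100.77 + 1550·53.36 + 550·38.56 + 950·77.23)/4150 = 69.42928
V̂(ȳ_st) = Σ W_h² s_h²/n_h, with W_h = N_h/N and N = 4150:
  stratum A: (1100/4150)²·50.2²/168 = 1.05387
  stratum B: (1550/4150)²·13.0²/142 = 0.166022
  stratum C: (550/4150)²·19.0²/111 = 0.0571233
  stratum D: (950/4150)²·18.1²/28 = 0.613127
V̂(ȳ_st) = 1.89014
SE(ȳ_st) = √1.89014 = 1.37482

ȳ_st ≈ 69.43, SE ≈ 1.37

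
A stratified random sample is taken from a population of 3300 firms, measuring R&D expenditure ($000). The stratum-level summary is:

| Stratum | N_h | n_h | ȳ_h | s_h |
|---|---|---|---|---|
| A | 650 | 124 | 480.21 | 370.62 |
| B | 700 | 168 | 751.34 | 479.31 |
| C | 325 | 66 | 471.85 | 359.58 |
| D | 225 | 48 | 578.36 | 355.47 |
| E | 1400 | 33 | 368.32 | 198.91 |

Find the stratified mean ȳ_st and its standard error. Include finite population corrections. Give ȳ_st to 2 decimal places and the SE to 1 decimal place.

ȳ_st = Σ W_h ȳ_h = (650·480.21 + 700·751.34 + 325·471.85 + 225·578.36 + 1400·368.32)/3300 = 496.12265
V̂(ȳ_st) = Σ W_h² (1 − n_h/N_h) s_h²/n_h, with W_h = N_h/N and N = 3300:
  stratum A: (650/3300)²·(1 − 124/650)·370.62²/124 = 34.7782
  stratum B: (700/3300)²·(1 − 168/700)·479.31²/168 = 46.7633
  stratum C: (325/3300)²·(1 − 66/325)·359.58²/66 = 15.1427
  stratum D: (225/3300)²·(1 − 48/225)·355.47²/48 = 9.62704
  stratum E: (1400/3300)²·(1 − 33/1400)·198.91²/33 = 210.702
V̂(ȳ_st) = 317.013
SE(ȳ_st) = √317.013 = 17.8049

ȳ_st ≈ 496.12, SE ≈ 17.8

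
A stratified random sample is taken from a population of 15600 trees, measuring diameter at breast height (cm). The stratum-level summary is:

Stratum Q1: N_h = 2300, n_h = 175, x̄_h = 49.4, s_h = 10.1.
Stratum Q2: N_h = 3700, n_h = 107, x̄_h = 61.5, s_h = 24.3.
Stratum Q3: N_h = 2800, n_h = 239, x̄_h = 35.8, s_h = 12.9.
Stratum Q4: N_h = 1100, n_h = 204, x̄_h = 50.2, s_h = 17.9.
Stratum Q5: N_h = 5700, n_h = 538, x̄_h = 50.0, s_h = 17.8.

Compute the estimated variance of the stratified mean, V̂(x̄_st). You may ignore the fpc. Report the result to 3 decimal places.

V̂(x̄_st) = Σ W_h² s_h²/n_h, with W_h = N_h/N and N = 15600:
  stratum Q1: (2300/15600)²·10.1²/175 = 0.012671
  stratum Q2: (3700/15600)²·24.3²/107 = 0.310444
  stratum Q3: (2800/15600)²·12.9²/239 = 0.022431
  stratum Q4: (1100/15600)²·17.9²/204 = 0.0078093
  stratum Q5: (5700/15600)²·17.8²/538 = 0.0786246
V̂(x̄_st) = 0.43198

V̂(x̄_st) ≈ 0.432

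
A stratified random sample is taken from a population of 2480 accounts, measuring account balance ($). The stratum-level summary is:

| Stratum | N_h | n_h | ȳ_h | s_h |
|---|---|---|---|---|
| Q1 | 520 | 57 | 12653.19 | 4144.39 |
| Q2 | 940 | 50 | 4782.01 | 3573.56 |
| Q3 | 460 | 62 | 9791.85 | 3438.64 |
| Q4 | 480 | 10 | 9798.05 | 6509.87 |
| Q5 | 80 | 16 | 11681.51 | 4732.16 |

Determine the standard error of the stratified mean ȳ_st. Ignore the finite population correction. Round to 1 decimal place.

SE(ȳ_st) ≈ 465.5

V̂(ȳ_st) = Σ W_h² s_h²/n_h, with W_h = N_h/N and N = 2480:
  stratum Q1: (520/2480)²·4144.39²/57 = 13248
  stratum Q2: (940/2480)²·3573.56²/50 = 36693.1
  stratum Q3: (460/2480)²·3438.64²/62 = 6561.36
  stratum Q4: (480/2480)²·6509.87²/10 = 158754
  stratum Q5: (80/2480)²·4732.16²/16 = 1456.38
V̂(ȳ_st) = 216712
SE(ȳ_st) = √216712 = 465.524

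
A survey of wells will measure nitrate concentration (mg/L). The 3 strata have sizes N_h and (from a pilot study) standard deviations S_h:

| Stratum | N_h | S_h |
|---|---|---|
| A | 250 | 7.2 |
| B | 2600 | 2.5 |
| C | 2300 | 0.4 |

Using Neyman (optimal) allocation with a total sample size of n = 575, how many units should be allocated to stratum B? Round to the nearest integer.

Neyman allocation: n_h = n · N_h S_h / Σ N_i S_i, with n = 575.
  stratum A: N_h·S_h = 250·7.2 = 1800.00
  stratum B: N_h·S_h = 2600·2.5 = 6500.00
  stratum C: N_h·S_h = 2300·0.4 = 920.00
Σ N_h S_h = 9220.00
n for stratum B = 575·6500.00/9220.00 = 405.369 → 405

405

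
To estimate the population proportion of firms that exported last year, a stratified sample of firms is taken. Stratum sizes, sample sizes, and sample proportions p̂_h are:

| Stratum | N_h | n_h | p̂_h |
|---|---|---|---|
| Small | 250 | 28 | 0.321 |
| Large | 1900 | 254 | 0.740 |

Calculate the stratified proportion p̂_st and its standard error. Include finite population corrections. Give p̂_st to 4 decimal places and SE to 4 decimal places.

N = 2150; stratum weights W_h = N_h/N.
p̂_st = Σ W_h p̂_h = (250·0.321 + 1900·0.740)/2150 = 0.69128
V̂(p̂_st) = Σ W_h² (1 − n_h/N_h) p̂_h(1−p̂_h)/(n_h−1):
  stratum Small: (250/2150)²·(1 − 28/250)·0.321·0.679/27 = 9.69231e-05
  stratum Large: (1900/2150)²·(1 − 254/1900)·0.740·0.260/253 = 0.000514507
V̂(p̂_st) = 0.00061143; SE = √V̂ = 0.0247271

p̂_st ≈ 0.6913, SE ≈ 0.0247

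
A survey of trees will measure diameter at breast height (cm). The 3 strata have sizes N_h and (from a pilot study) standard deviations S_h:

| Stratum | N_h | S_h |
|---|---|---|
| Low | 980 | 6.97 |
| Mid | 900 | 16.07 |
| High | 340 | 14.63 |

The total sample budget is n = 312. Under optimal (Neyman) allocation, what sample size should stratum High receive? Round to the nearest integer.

59

Neyman allocation: n_h = n · N_h S_h / Σ N_i S_i, with n = 312.
  stratum Low: N_h·S_h = 980·6.97 = 6830.60
  stratum Mid: N_h·S_h = 900·16.07 = 14463.00
  stratum High: N_h·S_h = 340·14.63 = 4974.20
Σ N_h S_h = 26267.80
n for stratum High = 312·4974.20/26267.80 = 59.082 → 59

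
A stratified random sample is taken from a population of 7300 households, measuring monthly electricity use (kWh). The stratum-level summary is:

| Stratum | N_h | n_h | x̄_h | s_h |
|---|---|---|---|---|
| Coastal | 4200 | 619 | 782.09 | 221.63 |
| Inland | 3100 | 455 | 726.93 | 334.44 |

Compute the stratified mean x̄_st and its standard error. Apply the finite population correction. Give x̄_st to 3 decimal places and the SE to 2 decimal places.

x̄_st ≈ 758.666, SE ≈ 7.76

x̄_st = Σ W_h x̄_h = (4200·782.09 + 3100·726.93)/7300 = 758.66589
V̂(x̄_st) = Σ W_h² (1 − n_h/N_h) s_h²/n_h, with W_h = N_h/N and N = 7300:
  stratum Coastal: (4200/7300)²·(1 − 619/4200)·221.63²/619 = 22.3962
  stratum Inland: (3100/7300)²·(1 − 455/3100)·334.44²/455 = 37.8239
V̂(x̄_st) = 60.2201
SE(x̄_st) = √60.2201 = 7.76016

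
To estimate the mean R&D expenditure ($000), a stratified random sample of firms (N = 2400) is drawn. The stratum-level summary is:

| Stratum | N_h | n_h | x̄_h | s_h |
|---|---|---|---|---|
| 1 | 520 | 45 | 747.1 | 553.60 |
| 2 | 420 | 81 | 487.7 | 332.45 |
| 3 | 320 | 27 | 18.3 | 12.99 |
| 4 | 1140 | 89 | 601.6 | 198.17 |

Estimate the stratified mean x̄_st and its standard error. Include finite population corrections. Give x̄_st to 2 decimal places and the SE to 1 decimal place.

x̄_st = Σ W_h x̄_h = (520·747.1 + 420·487.7 + 320·18.3 + 1140·601.6)/2400 = 535.41917
V̂(x̄_st) = Σ W_h² (1 − n_h/N_h) s_h²/n_h, with W_h = N_h/N and N = 2400:
  stratum 1: (520/2400)²·(1 − 45/520)·553.60²/45 = 292.048
  stratum 2: (420/2400)²·(1 − 81/420)·332.45²/81 = 33.7283
  stratum 3: (320/2400)²·(1 − 27/320)·12.99²/27 = 0.10173
  stratum 4: (1140/2400)²·(1 − 89/1140)·198.17²/89 = 91.7848
V̂(x̄_st) = 417.663
SE(x̄_st) = √417.663 = 20.4368

x̄_st ≈ 535.42, SE ≈ 20.4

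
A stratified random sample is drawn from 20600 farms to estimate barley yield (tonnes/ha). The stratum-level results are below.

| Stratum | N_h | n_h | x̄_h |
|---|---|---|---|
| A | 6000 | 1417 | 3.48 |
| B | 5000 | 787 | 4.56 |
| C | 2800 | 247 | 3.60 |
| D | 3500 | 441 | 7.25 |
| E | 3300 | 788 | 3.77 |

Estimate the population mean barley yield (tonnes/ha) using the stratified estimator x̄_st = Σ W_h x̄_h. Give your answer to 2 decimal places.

x̄_st ≈ 4.45

N = Σ N_h = 20600. Stratum weights W_h = N_h/N.
x̄_st = (6000·3.48 + 5000·4.56 + 2800·3.60 + 3500·7.25 + 3300·3.77) / 20600 = 4.4454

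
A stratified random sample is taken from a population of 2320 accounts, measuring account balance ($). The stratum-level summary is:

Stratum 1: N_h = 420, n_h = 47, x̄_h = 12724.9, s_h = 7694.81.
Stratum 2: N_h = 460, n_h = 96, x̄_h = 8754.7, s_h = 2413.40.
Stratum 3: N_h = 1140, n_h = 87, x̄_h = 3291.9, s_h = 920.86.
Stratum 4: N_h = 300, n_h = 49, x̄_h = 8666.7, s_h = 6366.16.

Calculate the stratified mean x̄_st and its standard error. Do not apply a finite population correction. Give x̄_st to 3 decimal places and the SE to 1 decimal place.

x̄_st = Σ W_h x̄_h = (420·12724.9 + 460·8754.7 + 1140·3291.9 + 300·8666.7)/2320 = 6777.75690
V̂(x̄_st) = Σ W_h² s_h²/n_h, with W_h = N_h/N and N = 2320:
  stratum 1: (420/2320)²·7694.81²/47 = 41287.7
  stratum 2: (460/2320)²·2413.40²/96 = 2385.21
  stratum 3: (1140/2320)²·920.86²/87 = 2353.43
  stratum 4: (300/2320)²·6366.16²/49 = 13830.1
V̂(x̄_st) = 59856.4
SE(x̄_st) = √59856.4 = 244.656

x̄_st ≈ 6777.757, SE ≈ 244.7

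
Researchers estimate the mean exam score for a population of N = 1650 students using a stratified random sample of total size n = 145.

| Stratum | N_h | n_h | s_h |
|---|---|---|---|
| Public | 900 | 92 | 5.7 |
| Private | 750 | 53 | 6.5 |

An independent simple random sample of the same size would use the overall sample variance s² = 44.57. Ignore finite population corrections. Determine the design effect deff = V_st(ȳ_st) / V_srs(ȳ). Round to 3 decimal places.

deff ≈ 0.878

V̂(ȳ_st) = Σ W_h² s_h²/n_h, with W_h = N_h/N and N = 1650:
  stratum Public: (900/1650)²·5.7²/92 = 0.10507
  stratum Private: (750/1650)²·6.5²/53 = 0.164705
V_st = 0.269775
V_srs = s²/n = 44.57/145 = 0.307379
deff = V_st / V_srs = 0.269775/0.307379 = 0.8777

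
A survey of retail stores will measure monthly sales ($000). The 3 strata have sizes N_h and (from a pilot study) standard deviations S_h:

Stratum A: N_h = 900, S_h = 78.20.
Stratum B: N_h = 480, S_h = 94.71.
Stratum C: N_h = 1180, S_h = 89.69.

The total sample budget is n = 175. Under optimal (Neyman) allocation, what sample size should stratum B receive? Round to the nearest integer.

Neyman allocation: n_h = n · N_h S_h / Σ N_i S_i, with n = 175.
  stratum A: N_h·S_h = 900·78.20 = 70380.00
  stratum B: N_h·S_h = 480·94.71 = 45460.80
  stratum C: N_h·S_h = 1180·89.69 = 105834.20
Σ N_h S_h = 221675.00
n for stratum B = 175·45460.80/221675.00 = 35.889 → 36

36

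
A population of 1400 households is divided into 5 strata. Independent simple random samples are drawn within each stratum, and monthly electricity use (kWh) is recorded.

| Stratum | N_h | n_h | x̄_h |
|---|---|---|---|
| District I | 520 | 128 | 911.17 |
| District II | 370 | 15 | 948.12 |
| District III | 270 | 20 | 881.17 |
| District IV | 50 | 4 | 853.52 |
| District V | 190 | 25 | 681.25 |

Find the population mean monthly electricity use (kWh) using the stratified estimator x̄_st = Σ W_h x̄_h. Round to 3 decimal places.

x̄_st ≈ 881.887

N = Σ N_h = 1400. Stratum weights W_h = N_h/N.
x̄_st = (520·911.17 + 370·948.12 + 270·881.17 + 50·853.52 + 190·681.25) / 1400 = 881.88729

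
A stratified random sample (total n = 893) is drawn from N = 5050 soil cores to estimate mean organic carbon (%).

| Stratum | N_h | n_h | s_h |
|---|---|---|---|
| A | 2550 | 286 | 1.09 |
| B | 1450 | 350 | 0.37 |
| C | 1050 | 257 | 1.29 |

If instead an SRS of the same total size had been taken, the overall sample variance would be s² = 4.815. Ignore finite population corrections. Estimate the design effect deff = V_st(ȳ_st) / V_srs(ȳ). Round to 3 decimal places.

V̂(ȳ_st) = Σ W_h² s_h²/n_h, with W_h = N_h/N and N = 5050:
  stratum A: (2550/5050)²·1.09²/286 = 0.00105922
  stratum B: (1450/5050)²·0.37²/350 = 3.2247e-05
  stratum C: (1050/5050)²·1.29²/257 = 0.000279925
V_st = 0.00137139
V_srs = s²/n = 4.815/893 = 0.00539194
deff = V_st / V_srs = 0.00137139/0.00539194 = 0.2543

deff ≈ 0.254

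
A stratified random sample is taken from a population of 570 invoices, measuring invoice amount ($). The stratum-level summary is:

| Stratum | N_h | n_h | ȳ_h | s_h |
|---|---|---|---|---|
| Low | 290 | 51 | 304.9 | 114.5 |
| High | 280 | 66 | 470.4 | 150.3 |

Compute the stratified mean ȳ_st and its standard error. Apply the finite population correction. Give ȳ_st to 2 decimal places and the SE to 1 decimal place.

ȳ_st = Σ W_h ȳ_h = (290·304.9 + 280·470.4)/570 = 386.19825
V̂(ȳ_st) = Σ W_h² (1 − n_h/N_h) s_h²/n_h, with W_h = N_h/N and N = 570:
  stratum Low: (290/570)²·(1 − 51/290)·114.5²/51 = 54.8387
  stratum High: (280/570)²·(1 − 66/280)·150.3²/66 = 63.1242
V̂(ȳ_st) = 117.963
SE(ȳ_st) = √117.963 = 10.8611

ȳ_st ≈ 386.20, SE ≈ 10.9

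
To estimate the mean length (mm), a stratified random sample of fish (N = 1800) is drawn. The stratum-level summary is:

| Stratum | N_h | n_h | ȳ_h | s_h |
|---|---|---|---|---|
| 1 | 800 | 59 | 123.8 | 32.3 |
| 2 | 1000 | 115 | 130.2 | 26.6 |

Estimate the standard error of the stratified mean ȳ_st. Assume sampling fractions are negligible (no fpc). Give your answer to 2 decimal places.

V̂(ȳ_st) = Σ W_h² s_h²/n_h, with W_h = N_h/N and N = 1800:
  stratum 1: (800/1800)²·32.3²/59 = 3.49291
  stratum 2: (1000/1800)²·26.6²/115 = 1.89898
V̂(ȳ_st) = 5.39189
SE(ȳ_st) = √5.39189 = 2.32205

SE(ȳ_st) ≈ 2.32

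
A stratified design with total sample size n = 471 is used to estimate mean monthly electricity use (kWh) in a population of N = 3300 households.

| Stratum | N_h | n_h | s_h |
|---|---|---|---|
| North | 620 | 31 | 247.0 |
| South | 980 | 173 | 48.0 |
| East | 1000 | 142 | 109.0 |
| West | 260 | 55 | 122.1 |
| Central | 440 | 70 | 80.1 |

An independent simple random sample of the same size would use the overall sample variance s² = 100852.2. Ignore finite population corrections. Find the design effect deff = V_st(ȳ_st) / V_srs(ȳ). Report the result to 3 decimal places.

deff ≈ 0.381

V̂(ȳ_st) = Σ W_h² s_h²/n_h, with W_h = N_h/N and N = 3300:
  stratum North: (620/3300)²·247.0²/31 = 69.4685
  stratum South: (980/3300)²·48.0²/173 = 1.17452
  stratum East: (1000/3300)²·109.0²/142 = 7.68311
  stratum West: (260/3300)²·122.1²/55 = 1.68263
  stratum Central: (440/3300)²·80.1²/70 = 1.62946
V_st = 81.6382
V_srs = s²/n = 100852.2/471 = 214.124
deff = V_st / V_srs = 81.6382/214.124 = 0.3813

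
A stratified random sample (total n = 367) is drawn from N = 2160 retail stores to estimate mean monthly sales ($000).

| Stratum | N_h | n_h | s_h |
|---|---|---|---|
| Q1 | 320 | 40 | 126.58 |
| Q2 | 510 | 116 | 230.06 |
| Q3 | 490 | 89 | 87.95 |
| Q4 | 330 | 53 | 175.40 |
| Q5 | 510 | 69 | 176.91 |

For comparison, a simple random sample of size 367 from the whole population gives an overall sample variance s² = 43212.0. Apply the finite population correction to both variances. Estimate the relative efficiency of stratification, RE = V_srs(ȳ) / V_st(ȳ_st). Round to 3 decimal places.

V̂(ȳ_st) = Σ W_h² (1 − n_h/N_h) s_h²/n_h, with W_h = N_h/N and N = 2160:
  stratum Q1: (320/2160)²·(1 − 40/320)·126.58²/40 = 7.69256
  stratum Q2: (510/2160)²·(1 − 116/510)·230.06²/116 = 19.6509
  stratum Q3: (490/2160)²·(1 − 89/490)·87.95²/89 = 3.66028
  stratum Q4: (330/2160)²·(1 − 53/330)·175.40²/53 = 11.3729
  stratum Q5: (510/2160)²·(1 − 69/510)·176.91²/69 = 21.8654
V_st = 64.242
V_srs = (1 − 367/2160)·43212.0/367 = 97.7383
Relative efficiency = V_srs / V_st = 97.7383/64.242 = 1.5214

RE ≈ 1.521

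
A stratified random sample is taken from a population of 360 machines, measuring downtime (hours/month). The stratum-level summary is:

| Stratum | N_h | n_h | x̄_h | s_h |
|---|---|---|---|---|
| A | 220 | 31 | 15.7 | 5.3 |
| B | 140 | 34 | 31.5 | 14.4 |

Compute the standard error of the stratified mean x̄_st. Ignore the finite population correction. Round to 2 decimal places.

SE(x̄_st) ≈ 1.12

V̂(x̄_st) = Σ W_h² s_h²/n_h, with W_h = N_h/N and N = 360:
  stratum A: (220/360)²·5.3²/31 = 0.3384
  stratum B: (140/360)²·14.4²/34 = 0.922353
V̂(x̄_st) = 1.26075
SE(x̄_st) = √1.26075 = 1.12283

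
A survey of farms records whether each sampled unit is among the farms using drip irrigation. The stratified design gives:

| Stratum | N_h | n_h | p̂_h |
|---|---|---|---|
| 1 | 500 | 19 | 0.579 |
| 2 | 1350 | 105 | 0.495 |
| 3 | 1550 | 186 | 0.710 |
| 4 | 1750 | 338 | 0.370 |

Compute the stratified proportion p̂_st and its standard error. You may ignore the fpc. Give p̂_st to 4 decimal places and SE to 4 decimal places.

p̂_st ≈ 0.5254, SE ≈ 0.0218

N = 5150; stratum weights W_h = N_h/N.
p̂_st = Σ W_h p̂_h = (500·0.579 + 1350·0.495 + 1550·0.710 + 1750·0.370)/5150 = 0.52539
V̂(p̂_st) = Σ W_h² p̂_h(1−p̂_h)/(n_h−1):
  stratum 1: (500/5150)²·0.579·0.421/18 = 0.000127648
  stratum 2: (1350/5150)²·0.495·0.505/104 = 0.000165164
  stratum 3: (1550/5150)²·0.710·0.290/185 = 0.000100817
  stratum 4: (1750/5150)²·0.370·0.630/337 = 7.98682e-05
V̂(p̂_st) = 0.000473497; SE = √V̂ = 0.02176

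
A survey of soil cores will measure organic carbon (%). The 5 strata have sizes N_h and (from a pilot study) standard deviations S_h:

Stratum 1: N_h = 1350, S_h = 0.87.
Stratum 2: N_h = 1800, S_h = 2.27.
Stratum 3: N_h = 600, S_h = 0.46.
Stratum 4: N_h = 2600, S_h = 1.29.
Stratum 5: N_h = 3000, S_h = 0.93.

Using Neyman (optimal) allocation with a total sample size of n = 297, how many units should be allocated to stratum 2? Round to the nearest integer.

Neyman allocation: n_h = n · N_h S_h / Σ N_i S_i, with n = 297.
  stratum 1: N_h·S_h = 1350·0.87 = 1174.50
  stratum 2: N_h·S_h = 1800·2.27 = 4086.00
  stratum 3: N_h·S_h = 600·0.46 = 276.00
  stratum 4: N_h·S_h = 2600·1.29 = 3354.00
  stratum 5: N_h·S_h = 3000·0.93 = 2790.00
Σ N_h S_h = 11680.50
n for stratum 2 = 297·4086.00/11680.50 = 103.895 → 104

104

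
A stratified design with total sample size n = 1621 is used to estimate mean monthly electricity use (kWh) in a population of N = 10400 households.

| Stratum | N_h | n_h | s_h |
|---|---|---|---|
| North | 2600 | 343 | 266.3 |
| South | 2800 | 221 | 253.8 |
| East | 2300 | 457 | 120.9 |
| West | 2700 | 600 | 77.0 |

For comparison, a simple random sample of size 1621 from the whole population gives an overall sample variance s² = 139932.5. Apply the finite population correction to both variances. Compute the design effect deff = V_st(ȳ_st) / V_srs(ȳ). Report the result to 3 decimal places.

V̂(ȳ_st) = Σ W_h² (1 − n_h/N_h) s_h²/n_h, with W_h = N_h/N and N = 10400:
  stratum North: (2600/10400)²·(1 − 343/2600)·266.3²/343 = 11.2173
  stratum South: (2800/10400)²·(1 − 221/2800)·253.8²/221 = 19.4596
  stratum East: (2300/10400)²·(1 − 457/2300)·120.9²/457 = 1.2535
  stratum West: (2700/10400)²·(1 − 600/2700)·77.0²/600 = 0.51802
V_st = 32.4484
V_srs = (1 − 1621/10400)·139932.5/1621 = 72.8698
deff = V_st / V_srs = 32.4484/72.8698 = 0.4453

deff ≈ 0.445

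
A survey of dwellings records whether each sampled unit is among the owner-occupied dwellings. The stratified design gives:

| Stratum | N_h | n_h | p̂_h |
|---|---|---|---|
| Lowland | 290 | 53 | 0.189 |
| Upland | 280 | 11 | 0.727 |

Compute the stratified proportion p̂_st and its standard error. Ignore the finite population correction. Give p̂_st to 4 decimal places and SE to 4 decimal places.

N = 570; stratum weights W_h = N_h/N.
p̂_st = Σ W_h p̂_h = (290·0.189 + 280·0.727)/570 = 0.45328
V̂(p̂_st) = Σ W_h² p̂_h(1−p̂_h)/(n_h−1):
  stratum Lowland: (290/570)²·0.189·0.811/52 = 0.000763002
  stratum Upland: (280/570)²·0.727·0.273/10 = 0.0047892
V̂(p̂_st) = 0.00555221; SE = √V̂ = 0.0745131

p̂_st ≈ 0.4533, SE ≈ 0.0745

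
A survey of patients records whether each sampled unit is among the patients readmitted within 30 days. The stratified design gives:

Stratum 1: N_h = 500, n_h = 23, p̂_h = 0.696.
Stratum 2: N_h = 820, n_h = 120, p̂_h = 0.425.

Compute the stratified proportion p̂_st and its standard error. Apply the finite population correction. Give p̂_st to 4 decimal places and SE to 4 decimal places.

p̂_st ≈ 0.5277, SE ≈ 0.0446

N = 1320; stratum weights W_h = N_h/N.
p̂_st = Σ W_h p̂_h = (500·0.696 + 820·0.425)/1320 = 0.52765
V̂(p̂_st) = Σ W_h² (1 − n_h/N_h) p̂_h(1−p̂_h)/(n_h−1):
  stratum 1: (500/1320)²·(1 − 23/500)·0.696·0.304/22 = 0.00131644
  stratum 2: (820/1320)²·(1 − 120/820)·0.425·0.575/119 = 0.000676509
V̂(p̂_st) = 0.00199295; SE = √V̂ = 0.0446424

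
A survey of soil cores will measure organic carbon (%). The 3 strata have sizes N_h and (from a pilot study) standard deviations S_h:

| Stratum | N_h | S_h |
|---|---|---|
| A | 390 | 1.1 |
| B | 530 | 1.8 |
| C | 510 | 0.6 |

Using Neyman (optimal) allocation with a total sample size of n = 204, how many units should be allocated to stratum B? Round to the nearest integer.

Neyman allocation: n_h = n · N_h S_h / Σ N_i S_i, with n = 204.
  stratum A: N_h·S_h = 390·1.1 = 429.00
  stratum B: N_h·S_h = 530·1.8 = 954.00
  stratum C: N_h·S_h = 510·0.6 = 306.00
Σ N_h S_h = 1689.00
n for stratum B = 204·954.00/1689.00 = 115.226 → 115

115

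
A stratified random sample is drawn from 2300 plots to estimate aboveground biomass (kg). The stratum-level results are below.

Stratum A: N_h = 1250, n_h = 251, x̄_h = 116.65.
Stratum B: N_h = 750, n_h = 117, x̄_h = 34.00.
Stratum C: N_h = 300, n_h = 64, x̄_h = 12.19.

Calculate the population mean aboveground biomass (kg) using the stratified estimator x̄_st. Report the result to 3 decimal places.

N = Σ N_h = 2300. Stratum weights W_h = N_h/N.
x̄_st = (1250·116.65 + 750·34.00 + 300·12.19) / 2300 = 76.07370

x̄_st ≈ 76.074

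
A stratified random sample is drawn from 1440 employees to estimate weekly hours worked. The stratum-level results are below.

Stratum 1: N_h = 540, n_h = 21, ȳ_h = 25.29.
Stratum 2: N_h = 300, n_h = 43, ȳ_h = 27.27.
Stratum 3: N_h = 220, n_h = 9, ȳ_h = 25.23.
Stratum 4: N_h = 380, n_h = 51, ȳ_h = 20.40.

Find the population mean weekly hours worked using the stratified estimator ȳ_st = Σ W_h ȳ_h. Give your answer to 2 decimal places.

ȳ_st ≈ 24.40

N = Σ N_h = 1440. Stratum weights W_h = N_h/N.
ȳ_st = (540·25.29 + 300·27.27 + 220·25.23 + 380·20.40) / 1440 = 24.4029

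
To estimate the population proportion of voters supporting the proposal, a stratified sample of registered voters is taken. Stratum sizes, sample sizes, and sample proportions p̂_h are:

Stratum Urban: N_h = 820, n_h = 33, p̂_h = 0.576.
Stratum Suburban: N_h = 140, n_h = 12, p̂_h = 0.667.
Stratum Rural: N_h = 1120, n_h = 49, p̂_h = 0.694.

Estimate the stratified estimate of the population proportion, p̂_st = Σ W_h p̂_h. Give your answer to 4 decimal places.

p̂_st ≈ 0.6457

N = 2080; stratum weights W_h = N_h/N.
p̂_st = Σ W_h p̂_h = (820·0.576 + 140·0.667 + 1120·0.694)/2080 = 0.64566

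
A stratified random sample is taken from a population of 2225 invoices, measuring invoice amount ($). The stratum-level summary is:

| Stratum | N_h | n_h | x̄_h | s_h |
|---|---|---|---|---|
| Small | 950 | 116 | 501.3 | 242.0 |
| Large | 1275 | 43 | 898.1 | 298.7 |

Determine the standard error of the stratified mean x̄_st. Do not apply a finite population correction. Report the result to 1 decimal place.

V̂(x̄_st) = Σ W_h² s_h²/n_h, with W_h = N_h/N and N = 2225:
  stratum Small: (950/2225)²·242.0²/116 = 92.0365
  stratum Large: (1275/2225)²·298.7²/43 = 681.338
V̂(x̄_st) = 773.374
SE(x̄_st) = √773.374 = 27.8096

SE(x̄_st) ≈ 27.8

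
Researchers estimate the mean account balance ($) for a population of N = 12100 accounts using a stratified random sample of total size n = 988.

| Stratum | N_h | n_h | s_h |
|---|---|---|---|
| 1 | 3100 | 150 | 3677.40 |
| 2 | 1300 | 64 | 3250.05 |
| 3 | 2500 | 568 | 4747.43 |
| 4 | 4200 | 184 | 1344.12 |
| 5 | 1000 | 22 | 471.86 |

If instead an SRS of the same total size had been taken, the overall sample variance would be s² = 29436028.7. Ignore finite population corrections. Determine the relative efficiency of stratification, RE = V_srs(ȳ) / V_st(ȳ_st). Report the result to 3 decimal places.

V̂(ȳ_st) = Σ W_h² s_h²/n_h, with W_h = N_h/N and N = 12100:
  stratum 1: (3100/12100)²·3677.40²/150 = 5917.57
  stratum 2: (1300/12100)²·3250.05²/64 = 1905.09
  stratum 3: (2500/12100)²·4747.43²/568 = 1693.86
  stratum 4: (4200/12100)²·1344.12²/184 = 1183
  stratum 5: (1000/12100)²·471.86²/22 = 69.1246
V_st = 10768.6
V_srs = s²/n = 29436028.7/988 = 29793.6
Relative efficiency = V_srs / V_st = 29793.6/10768.6 = 2.7667

RE ≈ 2.767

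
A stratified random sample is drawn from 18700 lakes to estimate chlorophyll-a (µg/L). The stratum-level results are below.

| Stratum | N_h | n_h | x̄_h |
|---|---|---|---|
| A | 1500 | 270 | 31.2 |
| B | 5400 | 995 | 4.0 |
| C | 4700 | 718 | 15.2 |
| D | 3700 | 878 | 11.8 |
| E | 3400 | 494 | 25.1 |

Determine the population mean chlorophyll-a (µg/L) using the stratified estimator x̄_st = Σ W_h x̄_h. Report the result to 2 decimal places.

x̄_st ≈ 14.38

N = Σ N_h = 18700. Stratum weights W_h = N_h/N.
x̄_st = (1500·31.2 + 5400·4.0 + 4700·15.2 + 3700·11.8 + 3400·25.1) / 18700 = 14.3765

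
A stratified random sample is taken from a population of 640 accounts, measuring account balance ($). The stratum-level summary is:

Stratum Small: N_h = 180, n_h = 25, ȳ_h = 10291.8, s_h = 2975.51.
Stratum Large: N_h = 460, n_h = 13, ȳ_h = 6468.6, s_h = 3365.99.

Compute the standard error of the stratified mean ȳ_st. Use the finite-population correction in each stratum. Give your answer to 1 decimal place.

SE(ȳ_st) ≈ 679.4

V̂(ȳ_st) = Σ W_h² (1 − n_h/N_h) s_h²/n_h, with W_h = N_h/N and N = 640:
  stratum Small: (180/640)²·(1 − 25/180)·2975.51²/25 = 24122.8
  stratum Large: (460/640)²·(1 − 13/460)·3365.99²/13 = 437510
V̂(ȳ_st) = 461632
SE(ȳ_st) = √461632 = 679.435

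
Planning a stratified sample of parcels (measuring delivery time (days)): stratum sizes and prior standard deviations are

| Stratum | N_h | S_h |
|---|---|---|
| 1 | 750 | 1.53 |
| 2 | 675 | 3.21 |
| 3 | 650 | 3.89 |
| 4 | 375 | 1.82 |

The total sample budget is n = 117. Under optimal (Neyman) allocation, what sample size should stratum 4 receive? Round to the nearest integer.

Neyman allocation: n_h = n · N_h S_h / Σ N_i S_i, with n = 117.
  stratum 1: N_h·S_h = 750·1.53 = 1147.50
  stratum 2: N_h·S_h = 675·3.21 = 2166.75
  stratum 3: N_h·S_h = 650·3.89 = 2528.50
  stratum 4: N_h·S_h = 375·1.82 = 682.50
Σ N_h S_h = 6525.25
n for stratum 4 = 117·682.50/6525.25 = 12.237 → 12

12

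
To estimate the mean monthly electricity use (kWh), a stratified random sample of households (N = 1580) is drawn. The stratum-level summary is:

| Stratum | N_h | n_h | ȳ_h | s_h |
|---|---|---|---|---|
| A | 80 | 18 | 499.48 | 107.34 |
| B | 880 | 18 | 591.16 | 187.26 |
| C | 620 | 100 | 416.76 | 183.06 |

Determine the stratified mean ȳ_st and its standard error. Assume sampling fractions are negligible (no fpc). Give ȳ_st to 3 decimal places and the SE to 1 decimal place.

ȳ_st = Σ W_h ȳ_h = (80·499.48 + 880·591.16 + 620·416.76)/1580 = 518.08253
V̂(ȳ_st) = Σ W_h² s_h²/n_h, with W_h = N_h/N and N = 1580:
  stratum A: (80/1580)²·107.34²/18 = 1.64103
  stratum B: (880/1580)²·187.26²/18 = 604.322
  stratum C: (620/1580)²·183.06²/100 = 51.6008
V̂(ȳ_st) = 657.564
SE(ȳ_st) = √657.564 = 25.643

ȳ_st ≈ 518.083, SE ≈ 25.6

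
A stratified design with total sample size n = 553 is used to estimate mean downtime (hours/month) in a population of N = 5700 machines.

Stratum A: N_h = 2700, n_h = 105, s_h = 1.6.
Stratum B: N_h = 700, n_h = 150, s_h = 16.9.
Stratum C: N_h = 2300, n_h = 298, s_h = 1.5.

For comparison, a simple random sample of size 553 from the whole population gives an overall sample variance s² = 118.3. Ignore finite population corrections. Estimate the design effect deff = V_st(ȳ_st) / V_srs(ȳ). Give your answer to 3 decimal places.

deff ≈ 0.166

V̂(ȳ_st) = Σ W_h² s_h²/n_h, with W_h = N_h/N and N = 5700:
  stratum A: (2700/5700)²·1.6²/105 = 0.00547052
  stratum B: (700/5700)²·16.9²/150 = 0.0287163
  stratum C: (2300/5700)²·1.5²/298 = 0.00122934
V_st = 0.0354162
V_srs = s²/n = 118.3/553 = 0.213924
deff = V_st / V_srs = 0.0354162/0.213924 = 0.1656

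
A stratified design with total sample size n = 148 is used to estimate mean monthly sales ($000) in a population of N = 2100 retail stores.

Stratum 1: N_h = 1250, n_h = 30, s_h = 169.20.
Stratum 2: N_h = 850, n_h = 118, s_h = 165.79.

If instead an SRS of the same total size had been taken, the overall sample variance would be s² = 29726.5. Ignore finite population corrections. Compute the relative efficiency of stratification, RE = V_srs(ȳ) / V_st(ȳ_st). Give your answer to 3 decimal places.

V̂(ȳ_st) = Σ W_h² s_h²/n_h, with W_h = N_h/N and N = 2100:
  stratum 1: (1250/2100)²·169.20²/30 = 338.112
  stratum 2: (850/2100)²·165.79²/118 = 38.1622
V_st = 376.274
V_srs = s²/n = 29726.5/148 = 200.855
Relative efficiency = V_srs / V_st = 200.855/376.274 = 0.5338

RE ≈ 0.534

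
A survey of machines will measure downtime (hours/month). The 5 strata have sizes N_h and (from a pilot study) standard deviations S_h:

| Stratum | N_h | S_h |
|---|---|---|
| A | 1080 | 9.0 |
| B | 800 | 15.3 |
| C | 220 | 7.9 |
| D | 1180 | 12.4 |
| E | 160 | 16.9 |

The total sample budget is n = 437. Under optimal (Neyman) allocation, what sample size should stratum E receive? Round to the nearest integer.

Neyman allocation: n_h = n · N_h S_h / Σ N_i S_i, with n = 437.
  stratum A: N_h·S_h = 1080·9.0 = 9720.00
  stratum B: N_h·S_h = 800·15.3 = 12240.00
  stratum C: N_h·S_h = 220·7.9 = 1738.00
  stratum D: N_h·S_h = 1180·12.4 = 14632.00
  stratum E: N_h·S_h = 160·16.9 = 2704.00
Σ N_h S_h = 41034.00
n for stratum E = 437·2704.00/41034.00 = 28.797 → 29

29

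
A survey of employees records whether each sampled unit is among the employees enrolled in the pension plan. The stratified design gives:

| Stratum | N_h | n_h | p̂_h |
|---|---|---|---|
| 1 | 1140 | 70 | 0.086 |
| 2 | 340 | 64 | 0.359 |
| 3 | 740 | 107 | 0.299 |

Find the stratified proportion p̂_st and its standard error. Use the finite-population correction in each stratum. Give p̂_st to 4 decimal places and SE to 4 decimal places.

N = 2220; stratum weights W_h = N_h/N.
p̂_st = Σ W_h p̂_h = (1140·0.086 + 340·0.359 + 740·0.299)/2220 = 0.19881
V̂(p̂_st) = Σ W_h² (1 − n_h/N_h) p̂_h(1−p̂_h)/(n_h−1):
  stratum 1: (1140/2220)²·(1 − 70/1140)·0.086·0.914/69 = 0.000281954
  stratum 2: (340/2220)²·(1 − 64/340)·0.359·0.641/63 = 6.95495e-05
  stratum 3: (740/2220)²·(1 − 107/740)·0.299·0.701/106 = 0.000187937
V̂(p̂_st) = 0.000539441; SE = √V̂ = 0.0232259

p̂_st ≈ 0.1988, SE ≈ 0.0232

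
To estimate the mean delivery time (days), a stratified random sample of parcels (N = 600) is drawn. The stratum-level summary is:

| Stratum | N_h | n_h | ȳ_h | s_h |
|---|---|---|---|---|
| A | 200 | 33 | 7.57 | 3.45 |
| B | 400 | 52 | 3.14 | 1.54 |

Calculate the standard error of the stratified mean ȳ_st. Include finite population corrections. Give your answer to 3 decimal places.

V̂(ȳ_st) = Σ W_h² (1 − n_h/N_h) s_h²/n_h, with W_h = N_h/N and N = 600:
  stratum A: (200/600)²·(1 − 33/200)·3.45²/33 = 0.0334633
  stratum B: (400/600)²·(1 − 52/400)·1.54²/52 = 0.017635
V̂(ȳ_st) = 0.0510982
SE(ȳ_st) = √0.0510982 = 0.226049

SE(ȳ_st) ≈ 0.226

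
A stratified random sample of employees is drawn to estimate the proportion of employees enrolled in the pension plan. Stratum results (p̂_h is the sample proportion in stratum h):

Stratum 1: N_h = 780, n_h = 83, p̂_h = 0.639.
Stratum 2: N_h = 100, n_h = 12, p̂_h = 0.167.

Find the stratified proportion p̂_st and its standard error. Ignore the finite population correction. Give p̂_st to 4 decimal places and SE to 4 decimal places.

N = 880; stratum weights W_h = N_h/N.
p̂_st = Σ W_h p̂_h = (780·0.639 + 100·0.167)/880 = 0.58536
V̂(p̂_st) = Σ W_h² p̂_h(1−p̂_h)/(n_h−1):
  stratum 1: (780/880)²·0.639·0.361/82 = 0.00221013
  stratum 2: (100/880)²·0.167·0.833/11 = 0.000163306
V̂(p̂_st) = 0.00237344; SE = √V̂ = 0.0487179

p̂_st ≈ 0.5854, SE ≈ 0.0487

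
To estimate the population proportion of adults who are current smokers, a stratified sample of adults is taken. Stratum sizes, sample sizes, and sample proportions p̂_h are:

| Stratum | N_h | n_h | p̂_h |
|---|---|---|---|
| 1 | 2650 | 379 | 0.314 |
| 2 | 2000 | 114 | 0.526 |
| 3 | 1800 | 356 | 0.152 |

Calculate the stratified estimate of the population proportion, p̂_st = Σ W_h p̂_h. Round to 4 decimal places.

p̂_st ≈ 0.3345

N = 6450; stratum weights W_h = N_h/N.
p̂_st = Σ W_h p̂_h = (2650·0.314 + 2000·0.526 + 1800·0.152)/6450 = 0.33453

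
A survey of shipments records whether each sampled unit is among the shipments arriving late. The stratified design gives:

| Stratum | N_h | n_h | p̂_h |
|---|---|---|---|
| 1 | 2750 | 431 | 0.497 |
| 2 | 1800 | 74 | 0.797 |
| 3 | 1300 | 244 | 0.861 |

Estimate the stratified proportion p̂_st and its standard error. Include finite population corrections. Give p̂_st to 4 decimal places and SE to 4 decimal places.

p̂_st ≈ 0.6702, SE ≈ 0.0181

N = 5850; stratum weights W_h = N_h/N.
p̂_st = Σ W_h p̂_h = (2750·0.497 + 1800·0.797 + 1300·0.861)/5850 = 0.67020
V̂(p̂_st) = Σ W_h² (1 − n_h/N_h) p̂_h(1−p̂_h)/(n_h−1):
  stratum 1: (2750/5850)²·(1 − 431/2750)·0.497·0.503/430 = 0.000108337
  stratum 2: (1800/5850)²·(1 − 74/1800)·0.797·0.203/73 = 0.000201202
  stratum 3: (1300/5850)²·(1 − 244/1300)·0.861·0.139/243 = 1.97564e-05
V̂(p̂_st) = 0.000329296; SE = √V̂ = 0.0181465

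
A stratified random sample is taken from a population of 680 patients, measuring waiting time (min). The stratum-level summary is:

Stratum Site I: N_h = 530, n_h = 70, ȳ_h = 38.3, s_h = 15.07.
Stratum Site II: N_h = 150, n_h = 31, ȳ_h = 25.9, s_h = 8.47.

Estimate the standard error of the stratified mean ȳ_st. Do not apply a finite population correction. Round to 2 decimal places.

V̂(ȳ_st) = Σ W_h² s_h²/n_h, with W_h = N_h/N and N = 680:
  stratum Site I: (530/680)²·15.07²/70 = 1.97089
  stratum Site II: (150/680)²·8.47²/31 = 0.112608
V̂(ȳ_st) = 2.0835
SE(ȳ_st) = √2.0835 = 1.44343

SE(ȳ_st) ≈ 1.44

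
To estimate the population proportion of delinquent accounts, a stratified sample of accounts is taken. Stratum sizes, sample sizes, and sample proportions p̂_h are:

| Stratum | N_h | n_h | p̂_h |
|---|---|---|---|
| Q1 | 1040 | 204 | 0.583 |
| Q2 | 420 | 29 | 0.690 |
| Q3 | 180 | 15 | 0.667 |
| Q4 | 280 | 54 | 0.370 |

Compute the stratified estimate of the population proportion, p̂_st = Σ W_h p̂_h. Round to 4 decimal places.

p̂_st ≈ 0.5832

N = 1920; stratum weights W_h = N_h/N.
p̂_st = Σ W_h p̂_h = (1040·0.583 + 420·0.690 + 180·0.667 + 280·0.370)/1920 = 0.58322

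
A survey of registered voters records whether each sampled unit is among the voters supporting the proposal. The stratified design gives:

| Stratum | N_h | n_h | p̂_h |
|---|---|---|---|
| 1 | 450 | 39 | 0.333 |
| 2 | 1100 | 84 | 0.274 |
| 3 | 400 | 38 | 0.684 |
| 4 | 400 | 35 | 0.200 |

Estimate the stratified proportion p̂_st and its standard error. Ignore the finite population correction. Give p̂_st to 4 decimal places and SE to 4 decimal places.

N = 2350; stratum weights W_h = N_h/N.
p̂_st = Σ W_h p̂_h = (450·0.333 + 1100·0.274 + 400·0.684 + 400·0.200)/2350 = 0.34249
V̂(p̂_st) = Σ W_h² p̂_h(1−p̂_h)/(n_h−1):
  stratum 1: (450/2350)²·0.333·0.667/38 = 0.000214326
  stratum 2: (1100/2350)²·0.274·0.726/83 = 0.00052512
  stratum 3: (400/2350)²·0.684·0.316/37 = 0.000169249
  stratum 4: (400/2350)²·0.200·0.800/34 = 0.000136341
V̂(p̂_st) = 0.00104504; SE = √V̂ = 0.032327

p̂_st ≈ 0.3425, SE ≈ 0.0323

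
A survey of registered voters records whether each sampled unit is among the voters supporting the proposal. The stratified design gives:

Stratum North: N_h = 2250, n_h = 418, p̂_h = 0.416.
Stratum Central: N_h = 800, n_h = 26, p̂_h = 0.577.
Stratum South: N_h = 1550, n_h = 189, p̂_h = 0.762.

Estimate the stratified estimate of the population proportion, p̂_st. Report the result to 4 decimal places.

p̂_st ≈ 0.5606

N = 4600; stratum weights W_h = N_h/N.
p̂_st = Σ W_h p̂_h = (2250·0.416 + 800·0.577 + 1550·0.762)/4600 = 0.56059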